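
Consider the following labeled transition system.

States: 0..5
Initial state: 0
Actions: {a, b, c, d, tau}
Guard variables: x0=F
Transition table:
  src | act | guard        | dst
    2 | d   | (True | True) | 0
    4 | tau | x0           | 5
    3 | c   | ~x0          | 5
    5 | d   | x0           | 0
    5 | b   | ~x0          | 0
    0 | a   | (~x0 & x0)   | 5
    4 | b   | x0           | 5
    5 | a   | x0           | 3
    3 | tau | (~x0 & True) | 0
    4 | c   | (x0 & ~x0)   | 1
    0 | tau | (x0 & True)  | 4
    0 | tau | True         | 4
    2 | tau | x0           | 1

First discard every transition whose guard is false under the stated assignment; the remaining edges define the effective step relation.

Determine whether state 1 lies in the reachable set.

Guard filter leaves 5 enabled edge(s).
L0 = {0}
L1 = {4}  total {0,4}
Reachable = {0,4}

Answer: UNREACHABLE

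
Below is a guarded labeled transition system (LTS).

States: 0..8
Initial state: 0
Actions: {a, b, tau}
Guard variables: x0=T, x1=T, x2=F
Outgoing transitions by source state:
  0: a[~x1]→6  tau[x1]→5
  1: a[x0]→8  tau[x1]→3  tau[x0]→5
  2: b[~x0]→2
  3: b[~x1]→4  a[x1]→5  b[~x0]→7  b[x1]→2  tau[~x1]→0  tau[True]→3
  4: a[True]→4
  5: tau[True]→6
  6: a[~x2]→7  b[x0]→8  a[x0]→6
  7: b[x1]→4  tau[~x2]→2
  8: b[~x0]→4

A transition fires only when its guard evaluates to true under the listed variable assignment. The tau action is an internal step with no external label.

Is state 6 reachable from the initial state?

Guard filter leaves 14 enabled edge(s).
depth 0: {0}
depth 1: {5}  total {0,5}
depth 2: {6}  total {0,5,6}
depth 3: {7,8}  total {0,5,6,7,8}
depth 4: {2,4}  total {0,2,4,5,6,7,8}
Reachable = {0,2,4,5,6,7,8}
trace reaching 6: tau·tau

Answer: REACHABLE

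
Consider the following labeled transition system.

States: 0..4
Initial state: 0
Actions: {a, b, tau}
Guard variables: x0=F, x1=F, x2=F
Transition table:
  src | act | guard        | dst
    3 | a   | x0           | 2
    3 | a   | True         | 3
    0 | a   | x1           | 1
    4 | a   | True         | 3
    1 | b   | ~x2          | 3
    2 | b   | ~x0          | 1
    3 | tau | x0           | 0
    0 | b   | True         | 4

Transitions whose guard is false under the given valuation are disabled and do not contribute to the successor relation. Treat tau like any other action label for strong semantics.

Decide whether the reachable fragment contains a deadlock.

Answer: DEADLOCK-FREE

Working:
Reach set: {0,3,4}
  0: b→4  [deg 1]
  3: a→3  [deg 1]
  4: a→3  [deg 1]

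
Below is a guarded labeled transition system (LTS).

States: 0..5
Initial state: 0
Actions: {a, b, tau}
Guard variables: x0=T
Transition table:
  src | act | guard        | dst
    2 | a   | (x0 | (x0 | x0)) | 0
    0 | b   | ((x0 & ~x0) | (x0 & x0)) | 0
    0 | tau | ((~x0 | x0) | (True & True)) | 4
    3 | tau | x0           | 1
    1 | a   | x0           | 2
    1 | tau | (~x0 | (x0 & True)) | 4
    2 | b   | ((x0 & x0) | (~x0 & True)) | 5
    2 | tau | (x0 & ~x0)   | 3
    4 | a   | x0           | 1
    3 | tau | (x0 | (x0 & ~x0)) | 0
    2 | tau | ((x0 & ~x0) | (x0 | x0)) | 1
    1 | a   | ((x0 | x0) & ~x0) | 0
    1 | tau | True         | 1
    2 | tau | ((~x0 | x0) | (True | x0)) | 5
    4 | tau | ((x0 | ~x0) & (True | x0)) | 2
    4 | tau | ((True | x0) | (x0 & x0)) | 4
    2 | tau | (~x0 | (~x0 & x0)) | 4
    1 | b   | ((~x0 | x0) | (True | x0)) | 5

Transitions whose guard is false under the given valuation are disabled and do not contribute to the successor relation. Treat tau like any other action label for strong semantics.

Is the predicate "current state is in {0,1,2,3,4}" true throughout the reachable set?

Allowed set {0,1,2,3,4}
Reachable = {0,1,2,4,5}
  0: ok
  1: ok
  2: ok
  4: ok
  5: VIOLATES
counterexample path to 5: tau·a·b

Answer: INVARIANT VIOLATED at state 5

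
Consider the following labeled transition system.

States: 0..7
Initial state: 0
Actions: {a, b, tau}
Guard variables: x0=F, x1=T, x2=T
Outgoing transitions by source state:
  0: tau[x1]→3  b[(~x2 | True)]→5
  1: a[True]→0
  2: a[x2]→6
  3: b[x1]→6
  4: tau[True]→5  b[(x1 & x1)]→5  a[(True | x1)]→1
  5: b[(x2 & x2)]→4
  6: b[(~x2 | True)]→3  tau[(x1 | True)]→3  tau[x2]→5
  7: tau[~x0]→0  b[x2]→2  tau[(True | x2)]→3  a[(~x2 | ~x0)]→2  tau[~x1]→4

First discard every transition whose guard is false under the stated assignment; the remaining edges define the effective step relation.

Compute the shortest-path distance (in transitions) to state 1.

BFS to 1:
  depth 0: {0}
  depth 1: {3,5}
  depth 2: {4,6}
  depth 3: {1}
depth(1)=3, e.g. b·b·a

Answer: 3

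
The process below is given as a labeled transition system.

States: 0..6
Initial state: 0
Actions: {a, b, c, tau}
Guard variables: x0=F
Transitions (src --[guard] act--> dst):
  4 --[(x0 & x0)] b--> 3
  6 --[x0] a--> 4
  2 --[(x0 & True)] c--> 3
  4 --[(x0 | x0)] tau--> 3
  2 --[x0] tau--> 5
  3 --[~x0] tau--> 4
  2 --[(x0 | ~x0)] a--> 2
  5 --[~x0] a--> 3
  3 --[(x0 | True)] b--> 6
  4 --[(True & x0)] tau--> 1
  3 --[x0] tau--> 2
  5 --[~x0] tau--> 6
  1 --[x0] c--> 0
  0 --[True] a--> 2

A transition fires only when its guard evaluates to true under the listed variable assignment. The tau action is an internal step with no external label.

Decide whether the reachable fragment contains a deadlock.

Answer: DEADLOCK-FREE

Trace:
R = {0,2}
  0: a→2  [1 out]
  2: a→2  [1 out]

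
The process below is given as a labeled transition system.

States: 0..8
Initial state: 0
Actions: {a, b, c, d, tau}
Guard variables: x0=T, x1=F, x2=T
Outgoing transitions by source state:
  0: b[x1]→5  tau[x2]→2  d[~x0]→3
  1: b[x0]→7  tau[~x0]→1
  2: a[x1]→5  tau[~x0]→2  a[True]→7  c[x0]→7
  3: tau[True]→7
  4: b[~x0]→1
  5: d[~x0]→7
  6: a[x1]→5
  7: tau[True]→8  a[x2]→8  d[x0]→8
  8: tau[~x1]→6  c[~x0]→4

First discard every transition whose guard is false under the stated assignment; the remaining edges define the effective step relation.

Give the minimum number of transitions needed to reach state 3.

Answer: UNREACHABLE

Working:
BFS to 3:
  L0 = {0}
  L1 = {2}
  L2 = {7}
  L3 = {8}
  L4 = {6}
3 never appears.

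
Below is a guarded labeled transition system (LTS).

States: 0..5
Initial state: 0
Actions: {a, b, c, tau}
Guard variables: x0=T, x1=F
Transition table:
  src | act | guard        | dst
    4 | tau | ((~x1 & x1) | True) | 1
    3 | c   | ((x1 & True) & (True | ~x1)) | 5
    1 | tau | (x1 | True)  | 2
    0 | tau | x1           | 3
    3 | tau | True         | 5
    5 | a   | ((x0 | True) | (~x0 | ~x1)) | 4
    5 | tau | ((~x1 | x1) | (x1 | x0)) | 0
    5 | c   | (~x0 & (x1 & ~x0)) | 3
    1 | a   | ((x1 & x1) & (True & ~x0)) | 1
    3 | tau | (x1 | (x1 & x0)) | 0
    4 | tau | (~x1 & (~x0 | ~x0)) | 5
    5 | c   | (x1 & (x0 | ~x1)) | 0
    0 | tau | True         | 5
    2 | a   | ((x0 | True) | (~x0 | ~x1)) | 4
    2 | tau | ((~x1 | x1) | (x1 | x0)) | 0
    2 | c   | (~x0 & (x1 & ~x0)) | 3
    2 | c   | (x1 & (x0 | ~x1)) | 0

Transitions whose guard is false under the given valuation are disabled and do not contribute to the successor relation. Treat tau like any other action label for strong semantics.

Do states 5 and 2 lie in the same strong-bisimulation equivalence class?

Compute ~ classes (split until stable):
  π0 = {{0,1,2,3,4,5}}
  π1 = {{0,1,3,4},{2,5}}
  π2 = {{0,1,3},{2,5},{4}}
3 equivalence class(es) (converged in 3)
[5]={2,5}  [2]={2,5}

Answer: BISIMILAR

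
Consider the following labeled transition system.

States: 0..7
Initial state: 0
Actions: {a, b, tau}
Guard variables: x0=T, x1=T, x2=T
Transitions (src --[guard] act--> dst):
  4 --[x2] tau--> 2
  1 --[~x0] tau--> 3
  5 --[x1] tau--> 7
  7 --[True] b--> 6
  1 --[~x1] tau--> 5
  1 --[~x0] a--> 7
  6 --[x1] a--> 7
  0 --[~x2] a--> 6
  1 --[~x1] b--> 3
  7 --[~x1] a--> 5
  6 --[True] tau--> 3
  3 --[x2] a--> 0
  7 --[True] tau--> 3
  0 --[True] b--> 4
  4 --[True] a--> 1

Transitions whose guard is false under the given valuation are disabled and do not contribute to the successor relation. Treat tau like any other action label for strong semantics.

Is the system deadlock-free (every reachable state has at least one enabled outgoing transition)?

Answer: DEADLOCK at state 1

Working:
Reach set: {0,1,2,4}
  0: b→4  [1 exit(s)]
  1: ∅  [STUCK]
  2: ∅  [STUCK]
  4: a→1  tau→2  [2 exit(s)]
Path to 1: b·a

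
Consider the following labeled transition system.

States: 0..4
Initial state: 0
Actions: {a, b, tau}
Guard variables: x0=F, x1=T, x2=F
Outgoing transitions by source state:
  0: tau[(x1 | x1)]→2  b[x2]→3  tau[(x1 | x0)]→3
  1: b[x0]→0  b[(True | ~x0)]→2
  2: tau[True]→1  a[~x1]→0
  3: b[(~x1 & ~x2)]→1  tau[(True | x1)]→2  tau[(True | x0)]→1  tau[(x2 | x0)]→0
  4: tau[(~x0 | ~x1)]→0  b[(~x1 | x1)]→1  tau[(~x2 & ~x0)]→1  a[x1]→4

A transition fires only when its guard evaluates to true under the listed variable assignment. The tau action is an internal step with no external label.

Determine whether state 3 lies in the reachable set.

10 transition(s) survive guard evaluation.
Layer 0: {0}
Layer 1: {2,3}  now seen {0,2,3}
Layer 2: {1}  now seen {0,1,2,3}
Reachable = {0,1,2,3}
Path to 3: tau

Answer: REACHABLE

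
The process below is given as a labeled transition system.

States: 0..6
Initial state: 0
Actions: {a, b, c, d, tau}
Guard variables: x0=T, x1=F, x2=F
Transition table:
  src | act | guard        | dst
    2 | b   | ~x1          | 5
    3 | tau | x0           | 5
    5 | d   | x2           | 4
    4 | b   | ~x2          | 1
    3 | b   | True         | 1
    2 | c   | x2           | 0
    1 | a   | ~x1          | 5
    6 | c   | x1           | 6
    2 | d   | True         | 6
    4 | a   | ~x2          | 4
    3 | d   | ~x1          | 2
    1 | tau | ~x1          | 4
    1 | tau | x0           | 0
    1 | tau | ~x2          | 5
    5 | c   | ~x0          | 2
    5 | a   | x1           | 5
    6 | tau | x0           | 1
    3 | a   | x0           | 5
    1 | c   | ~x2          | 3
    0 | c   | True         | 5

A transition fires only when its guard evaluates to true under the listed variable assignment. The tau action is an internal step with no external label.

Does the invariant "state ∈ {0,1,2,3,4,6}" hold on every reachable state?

Answer: INVARIANT VIOLATED at state 5

Trace:
Safe = {0,1,2,3,4,6}
Reachable = {0,5}
  0: ok
  5: ✗ unsafe
witness against invariant: c → 5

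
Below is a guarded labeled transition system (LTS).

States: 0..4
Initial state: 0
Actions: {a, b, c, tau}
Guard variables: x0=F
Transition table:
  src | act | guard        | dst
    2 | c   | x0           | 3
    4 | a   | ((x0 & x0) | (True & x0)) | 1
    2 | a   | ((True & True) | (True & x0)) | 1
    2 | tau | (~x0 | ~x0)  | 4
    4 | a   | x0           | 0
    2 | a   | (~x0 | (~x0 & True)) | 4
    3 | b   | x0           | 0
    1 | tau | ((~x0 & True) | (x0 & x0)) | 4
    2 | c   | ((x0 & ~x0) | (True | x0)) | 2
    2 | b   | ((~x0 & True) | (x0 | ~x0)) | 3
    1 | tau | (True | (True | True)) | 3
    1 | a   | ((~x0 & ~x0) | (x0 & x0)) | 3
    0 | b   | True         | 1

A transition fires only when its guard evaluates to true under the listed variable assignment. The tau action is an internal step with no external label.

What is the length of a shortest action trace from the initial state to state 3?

Answer: 2

Analysis:
Breadth-first toward 3:
  Layer 0: {0}
  Layer 1: {1}
  Layer 2: {3,4}
depth(3)=2, e.g. b·a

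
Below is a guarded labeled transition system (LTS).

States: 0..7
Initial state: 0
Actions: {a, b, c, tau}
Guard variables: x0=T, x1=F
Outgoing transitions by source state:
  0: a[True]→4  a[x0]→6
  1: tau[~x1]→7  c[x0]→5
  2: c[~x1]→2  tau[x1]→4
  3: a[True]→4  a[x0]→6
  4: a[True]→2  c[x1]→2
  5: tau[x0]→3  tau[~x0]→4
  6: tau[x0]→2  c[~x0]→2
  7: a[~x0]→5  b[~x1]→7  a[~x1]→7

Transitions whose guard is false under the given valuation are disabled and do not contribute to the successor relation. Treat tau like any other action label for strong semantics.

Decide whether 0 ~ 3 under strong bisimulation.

Refine partition for ~:
  P[0] = {{0,1,2,3,4,5,6,7}}
  P[1] = {{0,3,4},{1},{2},{5,6},{7}}
  P[2] = {{0,3},{1},{2},{4},{5},{6},{7}}
7 equivalence class(es) (converged in 3)
0∈{0,3}, 3∈{0,3}

Answer: BISIMILAR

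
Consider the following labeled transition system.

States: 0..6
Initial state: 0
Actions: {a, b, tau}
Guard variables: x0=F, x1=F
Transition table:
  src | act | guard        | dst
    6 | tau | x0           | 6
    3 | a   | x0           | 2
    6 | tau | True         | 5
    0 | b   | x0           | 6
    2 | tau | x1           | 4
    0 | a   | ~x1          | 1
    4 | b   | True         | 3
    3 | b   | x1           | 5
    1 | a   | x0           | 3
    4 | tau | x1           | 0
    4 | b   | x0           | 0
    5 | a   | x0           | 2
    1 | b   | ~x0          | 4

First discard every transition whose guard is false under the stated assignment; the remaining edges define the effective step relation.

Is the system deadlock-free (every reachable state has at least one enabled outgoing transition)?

Answer: DEADLOCK at state 3

Trace:
R = {0,1,3,4}
  0: a→1  [1 out]
  1: b→4  [1 out]
  3: ∅  [deadlock]
  4: b→3  [1 out]
Path to 3: a·b·b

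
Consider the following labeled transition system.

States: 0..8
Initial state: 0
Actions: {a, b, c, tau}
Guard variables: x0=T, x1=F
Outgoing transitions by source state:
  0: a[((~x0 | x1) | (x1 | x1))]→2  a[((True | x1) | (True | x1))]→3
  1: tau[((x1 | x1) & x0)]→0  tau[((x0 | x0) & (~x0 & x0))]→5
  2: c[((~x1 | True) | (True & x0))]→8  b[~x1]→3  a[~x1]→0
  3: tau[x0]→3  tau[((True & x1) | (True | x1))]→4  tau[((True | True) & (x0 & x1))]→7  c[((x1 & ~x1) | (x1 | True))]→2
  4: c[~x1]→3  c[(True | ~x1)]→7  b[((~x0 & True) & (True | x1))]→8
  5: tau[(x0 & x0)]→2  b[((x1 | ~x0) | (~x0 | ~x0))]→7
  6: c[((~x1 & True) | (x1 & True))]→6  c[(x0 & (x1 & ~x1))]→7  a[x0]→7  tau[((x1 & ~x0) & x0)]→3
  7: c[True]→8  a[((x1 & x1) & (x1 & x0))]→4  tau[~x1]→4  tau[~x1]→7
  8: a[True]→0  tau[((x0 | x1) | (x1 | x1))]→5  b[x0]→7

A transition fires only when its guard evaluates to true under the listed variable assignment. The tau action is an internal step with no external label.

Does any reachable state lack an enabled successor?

Answer: DEADLOCK-FREE

Trace:
R = {0,2,3,4,5,7,8}
  0: a→3  [1 out]
  2: a→0  b→3  c→8  [3 out]
  3: c→2  tau→3  tau→4  [3 out]
  4: c→3  c→7  [2 out]
  5: tau→2  [1 out]
  7: c→8  tau→4  tau→7  [3 out]
  8: a→0  b→7  tau→5  [3 out]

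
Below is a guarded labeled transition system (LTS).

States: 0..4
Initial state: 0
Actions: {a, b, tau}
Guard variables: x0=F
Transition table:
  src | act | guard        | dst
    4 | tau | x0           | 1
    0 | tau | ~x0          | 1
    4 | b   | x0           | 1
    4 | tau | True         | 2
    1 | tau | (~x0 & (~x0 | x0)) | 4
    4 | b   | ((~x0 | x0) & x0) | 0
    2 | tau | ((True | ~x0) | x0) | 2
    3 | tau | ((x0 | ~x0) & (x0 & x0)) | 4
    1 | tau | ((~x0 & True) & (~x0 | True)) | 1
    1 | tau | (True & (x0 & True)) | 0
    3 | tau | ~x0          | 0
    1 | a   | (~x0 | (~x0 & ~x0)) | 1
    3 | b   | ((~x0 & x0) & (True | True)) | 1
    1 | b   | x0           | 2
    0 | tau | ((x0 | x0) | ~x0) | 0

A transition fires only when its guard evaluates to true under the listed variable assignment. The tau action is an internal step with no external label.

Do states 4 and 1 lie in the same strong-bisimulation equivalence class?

Refine partition for ~:
  π0 = {{0,1,2,3,4}}
  π1 = {{0,2,3,4},{1}}
  π2 = {{0},{1},{2,3,4}}
  π3 = {{0},{1},{2,4},{3}}
Fixed point at round 4; 4 class(es).
class of 4: {2,4}; class of 1: {1}

Answer: NOT BISIMILAR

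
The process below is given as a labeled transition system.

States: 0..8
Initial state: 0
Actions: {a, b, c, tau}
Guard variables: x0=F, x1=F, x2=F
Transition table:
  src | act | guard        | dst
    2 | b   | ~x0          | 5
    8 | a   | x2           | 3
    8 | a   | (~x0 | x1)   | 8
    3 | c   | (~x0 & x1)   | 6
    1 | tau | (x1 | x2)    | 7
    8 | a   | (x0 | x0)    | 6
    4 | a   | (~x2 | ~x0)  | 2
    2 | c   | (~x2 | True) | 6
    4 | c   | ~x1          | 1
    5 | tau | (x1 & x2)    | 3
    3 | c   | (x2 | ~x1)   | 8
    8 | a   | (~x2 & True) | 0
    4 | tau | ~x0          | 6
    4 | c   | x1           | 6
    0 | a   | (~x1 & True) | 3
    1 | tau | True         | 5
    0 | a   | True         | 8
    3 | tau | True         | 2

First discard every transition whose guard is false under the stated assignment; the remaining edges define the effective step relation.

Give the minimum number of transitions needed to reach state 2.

Breadth-first toward 2:
  Layer 0: {0}
  Layer 1: {3,8}
  Layer 2: {2}
first hit 2 at d=2 via a·tau

Answer: 2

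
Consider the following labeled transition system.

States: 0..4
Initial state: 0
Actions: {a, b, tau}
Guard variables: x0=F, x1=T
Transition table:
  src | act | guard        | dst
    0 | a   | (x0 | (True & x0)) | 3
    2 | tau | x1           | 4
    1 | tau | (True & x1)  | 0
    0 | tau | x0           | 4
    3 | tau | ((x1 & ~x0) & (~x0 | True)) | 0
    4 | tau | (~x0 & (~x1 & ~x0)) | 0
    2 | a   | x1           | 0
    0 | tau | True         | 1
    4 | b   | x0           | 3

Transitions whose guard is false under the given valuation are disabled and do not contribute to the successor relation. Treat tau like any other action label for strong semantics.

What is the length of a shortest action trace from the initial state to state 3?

Answer: UNREACHABLE

Analysis:
BFS to 3:
  L0 = {0}
  L1 = {1}
3 never appears.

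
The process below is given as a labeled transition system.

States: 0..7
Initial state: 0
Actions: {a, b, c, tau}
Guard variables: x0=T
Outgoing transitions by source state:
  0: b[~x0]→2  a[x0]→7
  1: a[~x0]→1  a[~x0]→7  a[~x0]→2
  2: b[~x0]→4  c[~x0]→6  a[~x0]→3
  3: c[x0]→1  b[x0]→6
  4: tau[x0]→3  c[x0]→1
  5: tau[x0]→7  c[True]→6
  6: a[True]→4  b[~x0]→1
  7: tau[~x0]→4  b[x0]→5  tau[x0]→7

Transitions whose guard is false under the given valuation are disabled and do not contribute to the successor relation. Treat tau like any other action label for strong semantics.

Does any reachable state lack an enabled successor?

Answer: DEADLOCK at state 1

Analysis:
Reach set: {0,1,3,4,5,6,7}
  0: a→7  [deg 1]
  1: ∅  [STUCK]
  3: b→6  c→1  [deg 2]
  4: c→1  tau→3  [deg 2]
  5: c→6  tau→7  [deg 2]
  6: a→4  [deg 1]
  7: b→5  tau→7  [deg 2]
Path to 1: a·b·c·a·c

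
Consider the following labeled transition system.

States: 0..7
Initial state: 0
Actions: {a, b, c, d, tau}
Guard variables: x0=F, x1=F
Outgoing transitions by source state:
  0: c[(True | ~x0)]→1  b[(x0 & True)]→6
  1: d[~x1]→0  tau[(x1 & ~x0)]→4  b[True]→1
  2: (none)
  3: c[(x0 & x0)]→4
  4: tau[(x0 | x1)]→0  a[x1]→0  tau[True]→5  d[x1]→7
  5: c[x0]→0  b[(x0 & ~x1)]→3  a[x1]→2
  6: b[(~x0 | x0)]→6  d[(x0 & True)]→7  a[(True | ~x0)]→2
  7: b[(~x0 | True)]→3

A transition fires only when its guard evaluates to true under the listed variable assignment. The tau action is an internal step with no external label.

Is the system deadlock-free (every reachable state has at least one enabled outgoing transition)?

Reachable = {0,1}
  0: c→1  [deg 1]
  1: b→1  d→0  [deg 2]

Answer: DEADLOCK-FREE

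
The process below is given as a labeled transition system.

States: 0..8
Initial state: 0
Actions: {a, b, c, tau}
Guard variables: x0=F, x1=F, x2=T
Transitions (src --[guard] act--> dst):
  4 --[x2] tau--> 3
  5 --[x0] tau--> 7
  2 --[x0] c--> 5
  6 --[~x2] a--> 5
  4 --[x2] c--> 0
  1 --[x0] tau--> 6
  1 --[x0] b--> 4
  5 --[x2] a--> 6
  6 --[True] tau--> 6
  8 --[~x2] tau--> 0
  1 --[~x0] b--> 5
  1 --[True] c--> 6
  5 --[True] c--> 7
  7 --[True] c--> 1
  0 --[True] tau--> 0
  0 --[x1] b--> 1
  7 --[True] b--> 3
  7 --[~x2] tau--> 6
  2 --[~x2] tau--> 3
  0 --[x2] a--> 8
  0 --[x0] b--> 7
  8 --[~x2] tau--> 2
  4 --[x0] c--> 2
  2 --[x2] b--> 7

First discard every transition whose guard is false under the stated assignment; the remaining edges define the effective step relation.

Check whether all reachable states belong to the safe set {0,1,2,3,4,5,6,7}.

Answer: INVARIANT VIOLATED at state 8

Analysis:
Allowed set {0,1,2,3,4,5,6,7}
Reachable = {0,8}
  0: ok
  8: VIOLATES
reach 8 via a — violates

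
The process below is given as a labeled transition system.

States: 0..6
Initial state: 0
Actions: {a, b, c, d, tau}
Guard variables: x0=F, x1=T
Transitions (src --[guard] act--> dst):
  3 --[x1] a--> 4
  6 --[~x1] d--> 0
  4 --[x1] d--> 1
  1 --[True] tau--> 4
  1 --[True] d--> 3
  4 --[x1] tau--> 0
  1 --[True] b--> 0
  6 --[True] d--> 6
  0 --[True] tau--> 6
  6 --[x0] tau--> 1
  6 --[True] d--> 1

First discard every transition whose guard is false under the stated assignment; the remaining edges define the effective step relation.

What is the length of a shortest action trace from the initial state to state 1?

Breadth-first toward 1:
  L0 = {0}
  L1 = {6}
  L2 = {1}
depth(1)=2, e.g. tau·d

Answer: 2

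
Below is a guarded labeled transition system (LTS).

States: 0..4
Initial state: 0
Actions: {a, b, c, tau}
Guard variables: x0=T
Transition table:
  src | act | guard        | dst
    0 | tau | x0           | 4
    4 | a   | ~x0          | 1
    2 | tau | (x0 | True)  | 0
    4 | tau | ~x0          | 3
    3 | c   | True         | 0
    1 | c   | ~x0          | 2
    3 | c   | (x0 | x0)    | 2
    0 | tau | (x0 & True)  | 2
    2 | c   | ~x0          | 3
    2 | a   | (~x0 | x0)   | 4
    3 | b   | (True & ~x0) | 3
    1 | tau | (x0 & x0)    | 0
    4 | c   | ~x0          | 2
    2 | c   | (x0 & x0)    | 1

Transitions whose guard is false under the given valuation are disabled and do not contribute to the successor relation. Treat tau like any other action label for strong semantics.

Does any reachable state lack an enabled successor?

Answer: DEADLOCK at state 4

Working:
Reachable = {0,1,2,4}
  0: tau→2  tau→4  [2 exit(s)]
  1: tau→0  [1 exit(s)]
  2: a→4  c→1  tau→0  [3 exit(s)]
  4: ∅  [deadlock]
trace reaching 4: tau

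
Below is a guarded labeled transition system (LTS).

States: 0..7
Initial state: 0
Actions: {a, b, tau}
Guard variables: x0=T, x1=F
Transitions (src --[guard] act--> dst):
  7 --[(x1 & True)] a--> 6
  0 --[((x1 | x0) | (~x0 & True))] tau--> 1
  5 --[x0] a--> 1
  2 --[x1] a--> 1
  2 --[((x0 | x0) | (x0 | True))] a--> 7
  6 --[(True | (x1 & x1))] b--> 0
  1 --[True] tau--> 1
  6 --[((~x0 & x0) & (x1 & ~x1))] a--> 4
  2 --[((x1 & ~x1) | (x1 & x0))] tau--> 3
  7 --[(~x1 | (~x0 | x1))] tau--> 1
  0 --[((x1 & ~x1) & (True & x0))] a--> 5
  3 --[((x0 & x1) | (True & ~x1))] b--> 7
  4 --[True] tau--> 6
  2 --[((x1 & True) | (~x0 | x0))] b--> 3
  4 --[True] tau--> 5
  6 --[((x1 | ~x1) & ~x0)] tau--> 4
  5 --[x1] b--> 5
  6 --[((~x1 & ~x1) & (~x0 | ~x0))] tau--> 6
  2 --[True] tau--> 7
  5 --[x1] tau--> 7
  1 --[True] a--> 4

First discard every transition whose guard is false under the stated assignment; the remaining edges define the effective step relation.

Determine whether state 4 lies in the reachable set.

Answer: REACHABLE

Trace:
12 transition(s) survive guard evaluation.
L0 = {0}
L1 = {1}  total {0,1}
L2 = {4}  total {0,1,4}
L3 = {5,6}  total {0,1,4,5,6}
Reachable = {0,1,4,5,6}
trace reaching 4: tau·a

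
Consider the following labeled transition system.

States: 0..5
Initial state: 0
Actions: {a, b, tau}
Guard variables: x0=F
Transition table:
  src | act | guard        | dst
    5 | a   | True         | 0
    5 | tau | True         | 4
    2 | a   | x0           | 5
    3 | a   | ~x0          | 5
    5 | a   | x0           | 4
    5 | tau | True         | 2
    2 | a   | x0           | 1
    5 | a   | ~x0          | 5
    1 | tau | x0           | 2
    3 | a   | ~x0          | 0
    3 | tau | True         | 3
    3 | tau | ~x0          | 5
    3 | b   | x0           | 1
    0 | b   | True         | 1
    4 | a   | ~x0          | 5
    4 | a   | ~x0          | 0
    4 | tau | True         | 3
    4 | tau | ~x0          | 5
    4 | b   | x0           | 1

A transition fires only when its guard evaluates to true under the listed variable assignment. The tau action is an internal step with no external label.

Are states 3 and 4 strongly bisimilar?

Answer: BISIMILAR

Analysis:
Compute ~ classes (split until stable):
  π0 = {{0,1,2,3,4,5}}
  π1 = {{0},{1,2},{3,4,5}}
  π2 = {{0},{1,2},{3,4},{5}}
Fixed point at round 3; 4 class(es).
class of 3: {3,4}; class of 4: {3,4}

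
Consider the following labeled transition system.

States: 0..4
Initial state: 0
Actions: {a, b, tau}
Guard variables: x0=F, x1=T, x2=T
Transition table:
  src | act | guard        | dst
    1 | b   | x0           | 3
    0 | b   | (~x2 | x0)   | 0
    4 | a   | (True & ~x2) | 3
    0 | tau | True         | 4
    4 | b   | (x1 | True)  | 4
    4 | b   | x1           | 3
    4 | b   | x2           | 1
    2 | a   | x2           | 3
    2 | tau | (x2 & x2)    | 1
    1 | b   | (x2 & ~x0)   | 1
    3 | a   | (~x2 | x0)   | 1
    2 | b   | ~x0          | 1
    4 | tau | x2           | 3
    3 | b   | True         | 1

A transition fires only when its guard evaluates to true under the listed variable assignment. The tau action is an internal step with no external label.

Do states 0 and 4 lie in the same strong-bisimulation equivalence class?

Bisimulation quotient by refinement:
  π0 = {{0,1,2,3,4}}
  π1 = {{0},{1,3},{2},{4}}
4 equivalence class(es) (converged in 2)
class of 0: {0}; class of 4: {4}

Answer: NOT BISIMILAR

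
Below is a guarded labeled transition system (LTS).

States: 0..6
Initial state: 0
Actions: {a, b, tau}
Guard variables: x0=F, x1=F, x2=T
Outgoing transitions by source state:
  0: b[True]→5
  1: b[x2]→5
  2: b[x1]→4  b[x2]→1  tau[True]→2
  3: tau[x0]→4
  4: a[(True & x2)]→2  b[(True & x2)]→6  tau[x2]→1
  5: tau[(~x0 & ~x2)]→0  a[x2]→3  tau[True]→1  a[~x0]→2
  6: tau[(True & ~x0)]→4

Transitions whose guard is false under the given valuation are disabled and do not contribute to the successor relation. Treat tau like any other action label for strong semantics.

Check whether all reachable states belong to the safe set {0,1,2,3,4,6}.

Answer: INVARIANT VIOLATED at state 5

Working:
Safe = {0,1,2,3,4,6}
Reachable = {0,1,2,3,5}
  0: ok
  1: ok
  2: ok
  3: ok
  5: outside
reach 5 via b — violates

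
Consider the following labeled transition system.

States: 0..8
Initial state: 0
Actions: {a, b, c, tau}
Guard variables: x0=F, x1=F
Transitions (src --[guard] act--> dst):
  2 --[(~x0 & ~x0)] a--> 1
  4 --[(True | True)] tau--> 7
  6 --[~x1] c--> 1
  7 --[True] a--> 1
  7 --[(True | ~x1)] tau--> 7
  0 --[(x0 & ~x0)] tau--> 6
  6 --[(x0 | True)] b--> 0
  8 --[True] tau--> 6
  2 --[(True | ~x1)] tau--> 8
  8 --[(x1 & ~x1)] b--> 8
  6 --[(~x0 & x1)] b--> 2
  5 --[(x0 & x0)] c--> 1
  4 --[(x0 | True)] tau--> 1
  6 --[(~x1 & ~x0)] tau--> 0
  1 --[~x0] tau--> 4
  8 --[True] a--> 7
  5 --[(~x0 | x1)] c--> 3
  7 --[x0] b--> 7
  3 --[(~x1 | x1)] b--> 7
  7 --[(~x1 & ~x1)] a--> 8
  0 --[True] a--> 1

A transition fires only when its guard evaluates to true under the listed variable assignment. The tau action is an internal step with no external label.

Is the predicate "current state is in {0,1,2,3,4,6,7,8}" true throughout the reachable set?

Allowed set {0,1,2,3,4,6,7,8}
R = {0,1,4,6,7,8}
  0: safe
  1: safe
  4: safe
  6: safe
  7: safe
  8: safe

Answer: INVARIANT HOLDS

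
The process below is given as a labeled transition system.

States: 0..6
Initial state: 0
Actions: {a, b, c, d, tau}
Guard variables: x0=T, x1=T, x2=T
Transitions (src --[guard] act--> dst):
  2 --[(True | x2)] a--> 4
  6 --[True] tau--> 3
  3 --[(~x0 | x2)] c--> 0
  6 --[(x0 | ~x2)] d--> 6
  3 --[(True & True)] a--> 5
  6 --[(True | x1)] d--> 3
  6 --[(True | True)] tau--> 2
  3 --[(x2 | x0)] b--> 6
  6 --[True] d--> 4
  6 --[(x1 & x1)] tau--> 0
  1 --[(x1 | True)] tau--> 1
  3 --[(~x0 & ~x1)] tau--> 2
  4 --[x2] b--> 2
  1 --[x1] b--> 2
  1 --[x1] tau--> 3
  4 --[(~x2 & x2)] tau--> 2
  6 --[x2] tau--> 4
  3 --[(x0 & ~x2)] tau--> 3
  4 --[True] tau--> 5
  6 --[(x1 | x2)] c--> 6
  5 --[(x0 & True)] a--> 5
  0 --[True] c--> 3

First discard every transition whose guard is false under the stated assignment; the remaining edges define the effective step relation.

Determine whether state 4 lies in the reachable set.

Answer: REACHABLE

Analysis:
After dropping false guards: 19 live edges.
depth 0: {0}
depth 1: {3}  now seen {0,3}
depth 2: {5,6}  now seen {0,3,5,6}
depth 3: {2,4}  now seen {0,2,3,4,5,6}
Reachable = {0,2,3,4,5,6}
trace reaching 4: c·b·tau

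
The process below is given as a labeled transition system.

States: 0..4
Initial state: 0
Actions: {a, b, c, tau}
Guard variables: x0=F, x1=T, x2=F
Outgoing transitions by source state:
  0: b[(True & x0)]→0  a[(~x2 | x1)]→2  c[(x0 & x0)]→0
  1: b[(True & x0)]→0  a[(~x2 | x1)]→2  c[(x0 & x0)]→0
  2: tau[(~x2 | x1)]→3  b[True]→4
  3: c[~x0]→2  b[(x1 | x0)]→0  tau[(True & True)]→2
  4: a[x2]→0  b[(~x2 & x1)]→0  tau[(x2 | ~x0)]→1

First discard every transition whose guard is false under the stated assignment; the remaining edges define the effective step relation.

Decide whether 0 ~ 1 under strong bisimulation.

Answer: BISIMILAR

Working:
Bisimulation quotient by refinement:
  P[0] = {{0,1,2,3,4}}
  P[1] = {{0,1},{2,4},{3}}
  P[2] = {{0,1},{2},{3},{4}}
4 equivalence class(es) (converged in 3)
[0]={0,1}  [1]={0,1}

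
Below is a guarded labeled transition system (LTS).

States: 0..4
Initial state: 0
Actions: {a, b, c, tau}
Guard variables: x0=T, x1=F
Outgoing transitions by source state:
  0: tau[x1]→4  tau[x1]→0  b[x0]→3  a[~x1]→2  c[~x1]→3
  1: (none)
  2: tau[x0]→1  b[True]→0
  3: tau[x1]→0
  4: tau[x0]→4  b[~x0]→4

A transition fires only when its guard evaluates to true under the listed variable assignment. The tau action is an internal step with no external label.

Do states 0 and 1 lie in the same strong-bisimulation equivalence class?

Compute ~ classes (split until stable):
  π0 = {{0,1,2,3,4}}
  π1 = {{0},{1,3},{2},{4}}
Fixed point at round 2; 4 class(es).
class of 0: {0}; class of 1: {1,3}

Answer: NOT BISIMILAR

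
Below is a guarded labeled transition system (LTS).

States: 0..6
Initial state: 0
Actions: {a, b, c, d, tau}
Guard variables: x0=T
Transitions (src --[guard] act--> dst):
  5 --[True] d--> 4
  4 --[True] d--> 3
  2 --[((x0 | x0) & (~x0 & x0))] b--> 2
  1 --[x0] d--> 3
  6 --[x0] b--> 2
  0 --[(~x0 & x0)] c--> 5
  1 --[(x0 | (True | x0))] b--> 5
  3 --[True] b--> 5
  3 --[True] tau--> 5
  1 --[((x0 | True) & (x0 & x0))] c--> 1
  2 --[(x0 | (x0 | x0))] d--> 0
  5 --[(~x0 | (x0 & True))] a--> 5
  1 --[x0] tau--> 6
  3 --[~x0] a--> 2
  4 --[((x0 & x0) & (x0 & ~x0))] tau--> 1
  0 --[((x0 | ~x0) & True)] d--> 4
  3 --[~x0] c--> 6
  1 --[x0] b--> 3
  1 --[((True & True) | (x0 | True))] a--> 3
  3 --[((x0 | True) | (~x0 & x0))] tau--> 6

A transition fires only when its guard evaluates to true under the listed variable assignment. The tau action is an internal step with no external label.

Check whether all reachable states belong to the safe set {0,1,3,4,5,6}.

Answer: INVARIANT VIOLATED at state 2

Trace:
Inv-set: {0,1,3,4,5,6}
R = {0,2,3,4,5,6}
  0: ✓
  2: VIOLATES
  3: ✓
  4: ✓
  5: ✓
  6: ✓
reach 2 via d·d·tau·b — violates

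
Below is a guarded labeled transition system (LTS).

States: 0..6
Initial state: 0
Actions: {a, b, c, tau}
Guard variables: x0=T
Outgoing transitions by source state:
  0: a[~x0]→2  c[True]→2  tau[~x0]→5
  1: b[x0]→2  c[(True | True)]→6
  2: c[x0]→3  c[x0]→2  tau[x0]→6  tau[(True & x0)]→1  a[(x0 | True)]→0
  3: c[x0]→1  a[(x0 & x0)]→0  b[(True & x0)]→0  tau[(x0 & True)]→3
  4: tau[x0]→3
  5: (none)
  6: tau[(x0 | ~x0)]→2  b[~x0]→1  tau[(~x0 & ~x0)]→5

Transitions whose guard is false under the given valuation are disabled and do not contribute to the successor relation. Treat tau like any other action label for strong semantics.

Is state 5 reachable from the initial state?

Answer: UNREACHABLE

Working:
14 transition(s) survive guard evaluation.
depth 0: {0}
depth 1: {2}  now seen {0,2}
depth 2: {1,3,6}  now seen {0,1,2,3,6}
R = {0,1,2,3,6}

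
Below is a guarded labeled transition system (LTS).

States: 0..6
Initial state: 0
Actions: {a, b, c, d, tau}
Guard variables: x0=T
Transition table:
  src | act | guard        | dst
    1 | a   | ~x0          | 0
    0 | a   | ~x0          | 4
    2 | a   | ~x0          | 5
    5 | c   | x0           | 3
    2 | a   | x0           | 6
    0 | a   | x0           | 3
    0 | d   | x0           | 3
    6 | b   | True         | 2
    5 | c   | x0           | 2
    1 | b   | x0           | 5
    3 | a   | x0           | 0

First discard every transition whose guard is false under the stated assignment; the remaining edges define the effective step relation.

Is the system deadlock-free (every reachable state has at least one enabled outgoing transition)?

Answer: DEADLOCK-FREE

Analysis:
Reachable = {0,3}
  0: a→3  d→3  [2 exit(s)]
  3: a→0  [1 exit(s)]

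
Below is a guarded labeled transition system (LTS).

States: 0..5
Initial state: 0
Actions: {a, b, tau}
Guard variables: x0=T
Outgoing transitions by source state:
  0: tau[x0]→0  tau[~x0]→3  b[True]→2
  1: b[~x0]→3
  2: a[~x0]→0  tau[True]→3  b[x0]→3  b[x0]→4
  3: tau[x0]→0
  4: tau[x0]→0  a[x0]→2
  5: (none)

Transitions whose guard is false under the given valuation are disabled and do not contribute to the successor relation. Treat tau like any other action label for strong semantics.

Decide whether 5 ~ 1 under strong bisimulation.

Bisimulation quotient by refinement:
  π0 = {{0,1,2,3,4,5}}
  π1 = {{0,2},{1,5},{3},{4}}
  π2 = {{0},{1,5},{2},{3},{4}}
stable after 3 split(s): 5 block(s)
5∈{1,5}, 1∈{1,5}

Answer: BISIMILAR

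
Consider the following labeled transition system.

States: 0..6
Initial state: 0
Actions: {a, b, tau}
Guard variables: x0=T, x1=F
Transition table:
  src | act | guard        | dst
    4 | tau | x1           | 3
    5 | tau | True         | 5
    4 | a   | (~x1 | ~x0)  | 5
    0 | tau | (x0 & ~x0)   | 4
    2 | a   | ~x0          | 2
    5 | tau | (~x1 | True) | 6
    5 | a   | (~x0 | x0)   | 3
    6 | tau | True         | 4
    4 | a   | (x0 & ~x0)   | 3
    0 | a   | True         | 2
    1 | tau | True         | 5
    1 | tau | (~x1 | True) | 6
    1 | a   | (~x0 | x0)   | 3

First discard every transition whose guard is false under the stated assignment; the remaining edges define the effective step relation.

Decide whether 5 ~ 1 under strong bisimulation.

Bisimulation quotient by refinement:
  round 0: {{0,1,2,3,4,5,6}}
  round 1: {{0,4},{1,5},{2,3},{6}}
  round 2: {{0},{1,5},{2,3},{4},{6}}
stable after 3 split(s): 5 block(s)
5∈{1,5}, 1∈{1,5}

Answer: BISIMILAR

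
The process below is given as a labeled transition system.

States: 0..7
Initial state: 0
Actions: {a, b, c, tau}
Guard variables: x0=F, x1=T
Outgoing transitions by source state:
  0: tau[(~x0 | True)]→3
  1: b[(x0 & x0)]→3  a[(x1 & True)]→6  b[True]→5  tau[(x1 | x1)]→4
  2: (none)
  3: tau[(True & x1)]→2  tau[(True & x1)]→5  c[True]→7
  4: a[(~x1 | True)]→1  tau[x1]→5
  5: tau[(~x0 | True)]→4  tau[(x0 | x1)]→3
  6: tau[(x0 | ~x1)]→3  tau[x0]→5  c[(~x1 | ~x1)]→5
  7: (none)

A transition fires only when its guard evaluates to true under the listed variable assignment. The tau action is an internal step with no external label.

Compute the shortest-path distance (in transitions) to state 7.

Breadth-first toward 7:
  Layer 0: {0}
  Layer 1: {3}
  Layer 2: {2,5,7}
7 enters at depth 2; path tau·c

Answer: 2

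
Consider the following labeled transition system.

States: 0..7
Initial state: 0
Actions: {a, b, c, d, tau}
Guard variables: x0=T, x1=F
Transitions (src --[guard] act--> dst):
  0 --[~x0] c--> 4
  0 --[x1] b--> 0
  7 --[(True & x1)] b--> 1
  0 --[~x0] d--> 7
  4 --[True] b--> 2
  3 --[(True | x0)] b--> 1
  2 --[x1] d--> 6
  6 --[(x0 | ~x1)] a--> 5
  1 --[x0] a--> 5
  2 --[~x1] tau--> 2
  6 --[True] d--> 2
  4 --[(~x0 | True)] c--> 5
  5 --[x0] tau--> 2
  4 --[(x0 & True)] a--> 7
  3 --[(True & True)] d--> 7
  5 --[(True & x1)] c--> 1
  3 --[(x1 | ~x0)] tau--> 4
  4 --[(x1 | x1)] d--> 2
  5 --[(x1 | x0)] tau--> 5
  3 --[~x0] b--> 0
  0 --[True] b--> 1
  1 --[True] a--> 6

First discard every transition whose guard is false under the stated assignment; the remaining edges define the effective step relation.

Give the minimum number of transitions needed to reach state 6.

Answer: 2

Trace:
Breadth-first toward 6:
  depth 0: {0}
  depth 1: {1}
  depth 2: {5,6}
6 enters at depth 2; path b·a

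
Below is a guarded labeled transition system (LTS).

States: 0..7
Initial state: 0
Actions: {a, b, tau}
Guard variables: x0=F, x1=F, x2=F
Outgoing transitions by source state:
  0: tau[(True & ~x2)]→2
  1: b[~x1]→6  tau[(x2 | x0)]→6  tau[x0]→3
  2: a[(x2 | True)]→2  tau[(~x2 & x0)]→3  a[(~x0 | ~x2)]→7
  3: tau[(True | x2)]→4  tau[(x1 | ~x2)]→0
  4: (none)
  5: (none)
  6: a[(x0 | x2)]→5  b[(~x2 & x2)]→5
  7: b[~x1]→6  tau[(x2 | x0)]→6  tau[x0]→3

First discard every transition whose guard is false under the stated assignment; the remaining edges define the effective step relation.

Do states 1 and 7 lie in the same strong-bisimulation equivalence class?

Refine partition for ~:
  π0 = {{0,1,2,3,4,5,6,7}}
  π1 = {{0,3},{1,7},{2},{4,5,6}}
  π2 = {{0},{1,7},{2},{3},{4,5,6}}
5 equivalence class(es) (converged in 3)
[1]={1,7}  [7]={1,7}

Answer: BISIMILAR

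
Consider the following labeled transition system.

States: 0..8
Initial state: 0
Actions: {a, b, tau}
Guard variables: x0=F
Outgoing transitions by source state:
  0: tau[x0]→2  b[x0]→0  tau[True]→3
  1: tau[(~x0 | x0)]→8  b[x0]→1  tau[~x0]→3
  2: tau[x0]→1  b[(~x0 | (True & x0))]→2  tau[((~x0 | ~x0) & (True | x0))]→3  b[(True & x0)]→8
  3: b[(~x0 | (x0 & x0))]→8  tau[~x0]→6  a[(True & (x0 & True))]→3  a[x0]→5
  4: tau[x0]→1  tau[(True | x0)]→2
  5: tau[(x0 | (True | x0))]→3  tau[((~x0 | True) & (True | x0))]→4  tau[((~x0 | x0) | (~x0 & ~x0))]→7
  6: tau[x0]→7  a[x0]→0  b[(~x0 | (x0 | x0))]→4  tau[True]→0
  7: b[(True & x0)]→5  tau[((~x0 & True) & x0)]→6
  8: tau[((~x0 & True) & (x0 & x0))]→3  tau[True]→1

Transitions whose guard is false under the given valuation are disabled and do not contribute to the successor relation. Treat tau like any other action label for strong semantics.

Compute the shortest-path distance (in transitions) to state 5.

Answer: UNREACHABLE

Working:
Breadth-first toward 5:
  Layer 0: {0}
  Layer 1: {3}
  Layer 2: {6,8}
  Layer 3: {1,4}
  Layer 4: {2}
5 never appears.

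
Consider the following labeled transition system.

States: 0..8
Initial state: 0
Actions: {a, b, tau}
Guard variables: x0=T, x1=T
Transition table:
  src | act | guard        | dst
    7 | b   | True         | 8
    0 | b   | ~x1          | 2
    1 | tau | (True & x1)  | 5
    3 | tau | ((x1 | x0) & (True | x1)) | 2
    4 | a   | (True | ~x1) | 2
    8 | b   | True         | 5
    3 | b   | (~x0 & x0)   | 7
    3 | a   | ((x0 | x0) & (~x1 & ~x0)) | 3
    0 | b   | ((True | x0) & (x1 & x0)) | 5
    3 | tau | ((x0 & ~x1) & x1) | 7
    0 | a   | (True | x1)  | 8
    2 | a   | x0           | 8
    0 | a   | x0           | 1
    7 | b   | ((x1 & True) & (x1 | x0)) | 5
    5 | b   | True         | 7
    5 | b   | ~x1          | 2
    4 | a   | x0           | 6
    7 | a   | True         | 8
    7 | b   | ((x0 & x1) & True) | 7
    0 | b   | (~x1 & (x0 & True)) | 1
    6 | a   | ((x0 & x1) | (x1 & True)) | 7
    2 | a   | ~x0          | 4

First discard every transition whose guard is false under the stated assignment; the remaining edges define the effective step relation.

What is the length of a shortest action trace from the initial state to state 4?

Answer: UNREACHABLE

Trace:
BFS to 4:
  Layer 0: {0}
  Layer 1: {1,5,8}
  Layer 2: {7}
4 never appears.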